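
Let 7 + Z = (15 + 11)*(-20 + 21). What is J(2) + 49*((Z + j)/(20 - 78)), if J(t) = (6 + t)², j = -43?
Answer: 2444/29 ≈ 84.276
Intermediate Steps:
Z = 19 (Z = -7 + (15 + 11)*(-20 + 21) = -7 + 26*1 = -7 + 26 = 19)
J(2) + 49*((Z + j)/(20 - 78)) = (6 + 2)² + 49*((19 - 43)/(20 - 78)) = 8² + 49*(-24/(-58)) = 64 + 49*(-24*(-1/58)) = 64 + 49*(12/29) = 64 + 588/29 = 2444/29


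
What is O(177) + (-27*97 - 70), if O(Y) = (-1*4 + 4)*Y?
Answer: -2689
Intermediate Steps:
O(Y) = 0 (O(Y) = (-4 + 4)*Y = 0*Y = 0)
O(177) + (-27*97 - 70) = 0 + (-27*97 - 70) = 0 + (-2619 - 70) = 0 - 2689 = -2689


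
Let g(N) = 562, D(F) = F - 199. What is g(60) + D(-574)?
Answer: -211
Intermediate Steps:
D(F) = -199 + F
g(60) + D(-574) = 562 + (-199 - 574) = 562 - 773 = -211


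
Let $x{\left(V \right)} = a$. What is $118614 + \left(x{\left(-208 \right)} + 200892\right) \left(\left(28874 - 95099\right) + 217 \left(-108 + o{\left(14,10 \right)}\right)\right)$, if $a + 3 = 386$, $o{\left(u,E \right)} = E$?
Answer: $-17609632411$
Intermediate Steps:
$a = 383$ ($a = -3 + 386 = 383$)
$x{\left(V \right)} = 383$
$118614 + \left(x{\left(-208 \right)} + 200892\right) \left(\left(28874 - 95099\right) + 217 \left(-108 + o{\left(14,10 \right)}\right)\right) = 118614 + \left(383 + 200892\right) \left(\left(28874 - 95099\right) + 217 \left(-108 + 10\right)\right) = 118614 + 201275 \left(\left(28874 - 95099\right) + 217 \left(-98\right)\right) = 118614 + 201275 \left(-66225 - 21266\right) = 118614 + 201275 \left(-87491\right) = 118614 - 17609751025 = -17609632411$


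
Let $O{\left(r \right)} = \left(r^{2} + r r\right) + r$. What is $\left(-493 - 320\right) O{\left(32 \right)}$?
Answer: $-1691040$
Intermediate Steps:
$O{\left(r \right)} = r + 2 r^{2}$ ($O{\left(r \right)} = \left(r^{2} + r^{2}\right) + r = 2 r^{2} + r = r + 2 r^{2}$)
$\left(-493 - 320\right) O{\left(32 \right)} = \left(-493 - 320\right) 32 \left(1 + 2 \cdot 32\right) = \left(-493 - 320\right) 32 \left(1 + 64\right) = \left(-493 - 320\right) 32 \cdot 65 = \left(-813\right) 2080 = -1691040$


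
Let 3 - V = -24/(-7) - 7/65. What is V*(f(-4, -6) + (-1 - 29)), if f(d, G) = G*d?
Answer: 876/455 ≈ 1.9253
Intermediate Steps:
V = -146/455 (V = 3 - (-24/(-7) - 7/65) = 3 - (-24*(-⅐) - 7*1/65) = 3 - (24/7 - 7/65) = 3 - 1*1511/455 = 3 - 1511/455 = -146/455 ≈ -0.32088)
V*(f(-4, -6) + (-1 - 29)) = -146*(-6*(-4) + (-1 - 29))/455 = -146*(24 - 30)/455 = -146/455*(-6) = 876/455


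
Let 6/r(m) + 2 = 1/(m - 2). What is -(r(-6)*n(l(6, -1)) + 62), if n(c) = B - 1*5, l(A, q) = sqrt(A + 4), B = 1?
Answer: -1246/17 ≈ -73.294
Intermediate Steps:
l(A, q) = sqrt(4 + A)
r(m) = 6/(-2 + 1/(-2 + m)) (r(m) = 6/(-2 + 1/(m - 2)) = 6/(-2 + 1/(-2 + m)))
n(c) = -4 (n(c) = 1 - 1*5 = 1 - 5 = -4)
-(r(-6)*n(l(6, -1)) + 62) = -((6*(2 - 1*(-6))/(-5 + 2*(-6)))*(-4) + 62) = -((6*(2 + 6)/(-5 - 12))*(-4) + 62) = -((6*8/(-17))*(-4) + 62) = -((6*(-1/17)*8)*(-4) + 62) = -(-48/17*(-4) + 62) = -(192/17 + 62) = -1*1246/17 = -1246/17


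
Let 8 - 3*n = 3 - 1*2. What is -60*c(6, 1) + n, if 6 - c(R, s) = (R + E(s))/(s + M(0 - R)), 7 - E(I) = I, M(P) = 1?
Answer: 7/3 ≈ 2.3333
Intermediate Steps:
E(I) = 7 - I
n = 7/3 (n = 8/3 - (3 - 1*2)/3 = 8/3 - (3 - 2)/3 = 8/3 - ⅓*1 = 8/3 - ⅓ = 7/3 ≈ 2.3333)
c(R, s) = 6 - (7 + R - s)/(1 + s) (c(R, s) = 6 - (R + (7 - s))/(s + 1) = 6 - (7 + R - s)/(1 + s))
-60*c(6, 1) + n = -60*(-1 - 1*6 + 7*1)/(1 + 1) + 7/3 = -60*(-1 - 6 + 7)/2 + 7/3 = -30*0 + 7/3 = -60*0 + 7/3 = 0 + 7/3 = 7/3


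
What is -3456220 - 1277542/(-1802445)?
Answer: -6229645180358/1802445 ≈ -3.4562e+6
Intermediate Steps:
-3456220 - 1277542/(-1802445) = -3456220 - 1277542*(-1/1802445) = -3456220 + 1277542/1802445 = -6229645180358/1802445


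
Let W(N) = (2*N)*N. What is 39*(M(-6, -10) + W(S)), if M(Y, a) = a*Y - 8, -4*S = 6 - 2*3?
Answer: 2028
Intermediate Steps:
S = 0 (S = -(6 - 2*3)/4 = -(6 - 6)/4 = -¼*0 = 0)
M(Y, a) = -8 + Y*a (M(Y, a) = Y*a - 8 = -8 + Y*a)
W(N) = 2*N²
39*(M(-6, -10) + W(S)) = 39*((-8 - 6*(-10)) + 2*0²) = 39*((-8 + 60) + 2*0) = 39*(52 + 0) = 39*52 = 2028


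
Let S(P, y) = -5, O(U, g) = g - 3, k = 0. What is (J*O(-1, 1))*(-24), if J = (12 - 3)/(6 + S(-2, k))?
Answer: 432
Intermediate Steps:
O(U, g) = -3 + g
J = 9 (J = (12 - 3)/(6 - 5) = 9/1 = 9*1 = 9)
(J*O(-1, 1))*(-24) = (9*(-3 + 1))*(-24) = (9*(-2))*(-24) = -18*(-24) = 432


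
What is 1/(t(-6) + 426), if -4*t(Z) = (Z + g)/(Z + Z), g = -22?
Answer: 12/5105 ≈ 0.0023506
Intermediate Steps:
t(Z) = -(-22 + Z)/(8*Z) (t(Z) = -(Z - 22)/(4*(Z + Z)) = -(-22 + Z)/(4*(2*Z)) = -(-22 + Z)*1/(2*Z)/4 = -(-22 + Z)/(8*Z))
1/(t(-6) + 426) = 1/((1/8)*(22 - 1*(-6))/(-6) + 426) = 1/((1/8)*(-1/6)*(22 + 6) + 426) = 1/((1/8)*(-1/6)*28 + 426) = 1/(-7/12 + 426) = 1/(5105/12) = 12/5105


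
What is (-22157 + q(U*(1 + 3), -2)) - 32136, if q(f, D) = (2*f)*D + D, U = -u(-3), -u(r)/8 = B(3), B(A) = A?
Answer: -54679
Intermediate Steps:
u(r) = -24 (u(r) = -8*3 = -24)
U = 24 (U = -1*(-24) = 24)
q(f, D) = D + 2*D*f (q(f, D) = 2*D*f + D = D + 2*D*f)
(-22157 + q(U*(1 + 3), -2)) - 32136 = (-22157 - 2*(1 + 2*(24*(1 + 3)))) - 32136 = (-22157 - 2*(1 + 2*(24*4))) - 32136 = (-22157 - 2*(1 + 2*96)) - 32136 = (-22157 - 2*(1 + 192)) - 32136 = (-22157 - 2*193) - 32136 = (-22157 - 386) - 32136 = -22543 - 32136 = -54679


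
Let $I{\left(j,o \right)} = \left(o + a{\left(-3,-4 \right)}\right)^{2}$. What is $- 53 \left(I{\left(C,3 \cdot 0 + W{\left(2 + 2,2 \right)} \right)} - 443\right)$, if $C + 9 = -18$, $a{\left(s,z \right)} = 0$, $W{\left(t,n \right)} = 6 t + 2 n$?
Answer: $-18073$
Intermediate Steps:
$W{\left(t,n \right)} = 2 n + 6 t$
$C = -27$ ($C = -9 - 18 = -27$)
$I{\left(j,o \right)} = o^{2}$ ($I{\left(j,o \right)} = \left(o + 0\right)^{2} = o^{2}$)
$- 53 \left(I{\left(C,3 \cdot 0 + W{\left(2 + 2,2 \right)} \right)} - 443\right) = - 53 \left(\left(3 \cdot 0 + \left(2 \cdot 2 + 6 \left(2 + 2\right)\right)\right)^{2} - 443\right) = - 53 \left(\left(0 + \left(4 + 6 \cdot 4\right)\right)^{2} - 443\right) = - 53 \left(\left(0 + \left(4 + 24\right)\right)^{2} - 443\right) = - 53 \left(\left(0 + 28\right)^{2} - 443\right) = - 53 \left(28^{2} - 443\right) = - 53 \left(784 - 443\right) = \left(-53\right) 341 = -18073$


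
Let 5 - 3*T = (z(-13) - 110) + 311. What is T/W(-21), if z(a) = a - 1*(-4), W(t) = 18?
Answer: -187/54 ≈ -3.4630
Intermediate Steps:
z(a) = 4 + a (z(a) = a + 4 = 4 + a)
T = -187/3 (T = 5/3 - (((4 - 13) - 110) + 311)/3 = 5/3 - ((-9 - 110) + 311)/3 = 5/3 - (-119 + 311)/3 = 5/3 - 1/3*192 = 5/3 - 64 = -187/3 ≈ -62.333)
T/W(-21) = -187/3/18 = -187/3*1/18 = -187/54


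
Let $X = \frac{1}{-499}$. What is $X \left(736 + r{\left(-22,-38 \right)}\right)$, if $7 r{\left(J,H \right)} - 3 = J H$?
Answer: $- \frac{5991}{3493} \approx -1.7151$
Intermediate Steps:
$r{\left(J,H \right)} = \frac{3}{7} + \frac{H J}{7}$ ($r{\left(J,H \right)} = \frac{3}{7} + \frac{J H}{7} = \frac{3}{7} + \frac{H J}{7}$)
$X = - \frac{1}{499} \approx -0.002004$
$X \left(736 + r{\left(-22,-38 \right)}\right) = - \frac{736 + \left(\frac{3}{7} + \frac{1}{7} \left(-38\right) \left(-22\right)\right)}{499} = - \frac{736 + \left(\frac{3}{7} + \frac{836}{7}\right)}{499} = - \frac{736 + \frac{839}{7}}{499} = \left(- \frac{1}{499}\right) \frac{5991}{7} = - \frac{5991}{3493}$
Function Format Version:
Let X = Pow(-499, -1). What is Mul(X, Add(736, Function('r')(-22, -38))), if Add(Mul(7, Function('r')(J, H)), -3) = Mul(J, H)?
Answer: Rational(-5991, 3493) ≈ -1.7151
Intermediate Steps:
Function('r')(J, H) = Add(Rational(3, 7), Mul(Rational(1, 7), H, J)) (Function('r')(J, H) = Add(Rational(3, 7), Mul(Rational(1, 7), Mul(J, H))) = Add(Rational(3, 7), Mul(Rational(1, 7), Mul(H, J))) = Add(Rational(3, 7), Mul(Rational(1, 7), H, J)))
X = Rational(-1, 499) ≈ -0.0020040
Mul(X, Add(736, Function('r')(-22, -38))) = Mul(Rational(-1, 499), Add(736, Add(Rational(3, 7), Mul(Rational(1, 7), -38, -22)))) = Mul(Rational(-1, 499), Add(736, Add(Rational(3, 7), Rational(836, 7)))) = Mul(Rational(-1, 499), Add(736, Rational(839, 7))) = Mul(Rational(-1, 499), Rational(5991, 7)) = Rational(-5991, 3493)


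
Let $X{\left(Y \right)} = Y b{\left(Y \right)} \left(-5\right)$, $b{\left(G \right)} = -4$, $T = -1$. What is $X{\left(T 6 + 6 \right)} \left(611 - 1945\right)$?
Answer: $0$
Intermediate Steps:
$X{\left(Y \right)} = 20 Y$ ($X{\left(Y \right)} = Y \left(-4\right) \left(-5\right) = - 4 Y \left(-5\right) = 20 Y$)
$X{\left(T 6 + 6 \right)} \left(611 - 1945\right) = 20 \left(\left(-1\right) 6 + 6\right) \left(611 - 1945\right) = 20 \left(-6 + 6\right) \left(611 - 1945\right) = 20 \cdot 0 \left(-1334\right) = 0 \left(-1334\right) = 0$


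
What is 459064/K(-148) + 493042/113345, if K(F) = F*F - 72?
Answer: 7849587753/309318505 ≈ 25.377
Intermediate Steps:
K(F) = -72 + F² (K(F) = F² - 72 = -72 + F²)
459064/K(-148) + 493042/113345 = 459064/(-72 + (-148)²) + 493042/113345 = 459064/(-72 + 21904) + 493042*(1/113345) = 459064/21832 + 493042/113345 = 459064*(1/21832) + 493042/113345 = 57383/2729 + 493042/113345 = 7849587753/309318505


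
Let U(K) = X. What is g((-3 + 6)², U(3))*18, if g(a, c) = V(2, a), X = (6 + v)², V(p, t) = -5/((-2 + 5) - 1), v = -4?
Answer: -45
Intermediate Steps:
V(p, t) = -5/2 (V(p, t) = -5/(3 - 1) = -5/2)
X = 4 (X = (6 - 4)² = 2² = 4)
U(K) = 4
g(a, c) = -5/2
g((-3 + 6)², U(3))*18 = -5/2*18 = -45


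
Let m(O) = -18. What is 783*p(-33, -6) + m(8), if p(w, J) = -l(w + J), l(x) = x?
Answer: 30519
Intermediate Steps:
p(w, J) = -J - w (p(w, J) = -(w + J) = -(J + w) = -J - w)
783*p(-33, -6) + m(8) = 783*(-1*(-6) - 1*(-33)) - 18 = 783*(6 + 33) - 18 = 783*39 - 18 = 30537 - 18 = 30519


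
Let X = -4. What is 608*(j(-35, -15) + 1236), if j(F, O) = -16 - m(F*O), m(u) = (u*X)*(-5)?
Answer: -5642240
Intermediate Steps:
m(u) = 20*u (m(u) = (u*(-4))*(-5) = -4*u*(-5) = 20*u)
j(F, O) = -16 - 20*F*O
608*(j(-35, -15) + 1236) = 608*((-16 - 20*(-35)*(-15)) + 1236) = 608*((-16 - 10500) + 1236) = 608*(-10516 + 1236) = 608*(-9280) = -5642240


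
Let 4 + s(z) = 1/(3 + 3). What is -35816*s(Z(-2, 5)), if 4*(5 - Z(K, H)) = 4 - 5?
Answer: 411884/3 ≈ 1.3729e+5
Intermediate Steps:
Z(K, H) = 21/4 (Z(K, H) = 5 - (4 - 5)/4 = 5 - ¼*(-1) = 5 + ¼ = 21/4)
s(z) = -23/6 (s(z) = -4 + 1/(3 + 3) = -4 + 1/6 = -4 + ⅙ = -23/6)
-35816*s(Z(-2, 5)) = -35816*(-23)/6 = -88*(-9361/6) = 411884/3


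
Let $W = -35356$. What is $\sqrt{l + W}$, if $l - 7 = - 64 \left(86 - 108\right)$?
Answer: $i \sqrt{33941} \approx 184.23 i$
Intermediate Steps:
$l = 1415$ ($l = 7 - 64 \left(86 - 108\right) = 7 - -1408 = 7 + 1408 = 1415$)
$\sqrt{l + W} = \sqrt{1415 - 35356} = \sqrt{-33941} = i \sqrt{33941}$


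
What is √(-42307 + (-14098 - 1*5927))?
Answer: 2*I*√15583 ≈ 249.66*I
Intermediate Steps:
√(-42307 + (-14098 - 1*5927)) = √(-42307 + (-14098 - 5927)) = √(-42307 - 20025) = √(-62332) = 2*I*√15583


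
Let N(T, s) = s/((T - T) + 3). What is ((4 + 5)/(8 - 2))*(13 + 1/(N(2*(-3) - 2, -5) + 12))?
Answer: 609/31 ≈ 19.645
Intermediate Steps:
N(T, s) = s/3 (N(T, s) = s/(0 + 3) = s/3)
((4 + 5)/(8 - 2))*(13 + 1/(N(2*(-3) - 2, -5) + 12)) = ((4 + 5)/(8 - 2))*(13 + 1/((⅓)*(-5) + 12)) = (9/6)*(13 + 1/(-5/3 + 12)) = (9*(⅙))*(13 + 1/(31/3)) = 3*(13 + 3/31)/2 = (3/2)*(406/31) = 609/31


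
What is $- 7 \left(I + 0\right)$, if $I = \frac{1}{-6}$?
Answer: $\frac{7}{6} \approx 1.1667$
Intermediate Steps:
$I = - \frac{1}{6} \approx -0.16667$
$- 7 \left(I + 0\right) = - 7 \left(- \frac{1}{6} + 0\right) = \left(-7\right) \left(- \frac{1}{6}\right) = \frac{7}{6}$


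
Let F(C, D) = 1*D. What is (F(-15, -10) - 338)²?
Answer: 121104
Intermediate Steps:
F(C, D) = D
(F(-15, -10) - 338)² = (-10 - 338)² = (-348)² = 121104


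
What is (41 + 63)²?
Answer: 10816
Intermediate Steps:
(41 + 63)² = 104² = 10816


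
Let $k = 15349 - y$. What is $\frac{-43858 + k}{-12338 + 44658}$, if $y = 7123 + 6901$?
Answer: $- \frac{42533}{32320} \approx -1.316$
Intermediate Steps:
$y = 14024$
$k = 1325$ ($k = 15349 - 14024 = 1325$)
$\frac{-43858 + k}{-12338 + 44658} = \frac{-43858 + 1325}{-12338 + 44658} = - \frac{42533}{32320}$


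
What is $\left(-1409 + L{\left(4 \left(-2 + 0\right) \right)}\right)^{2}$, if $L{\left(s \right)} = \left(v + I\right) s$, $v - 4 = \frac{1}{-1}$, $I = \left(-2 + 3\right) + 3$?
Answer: $2146225$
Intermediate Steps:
$I = 4$ ($I = 1 + 3 = 4$)
$v = 3$ ($v = 4 + \frac{1}{-1} = 4 - 1 = 3$)
$L{\left(s \right)} = 7 s$ ($L{\left(s \right)} = \left(3 + 4\right) s = 7 s$)
$\left(-1409 + L{\left(4 \left(-2 + 0\right) \right)}\right)^{2} = \left(-1409 + 7 \cdot 4 \left(-2 + 0\right)\right)^{2} = \left(-1409 + 7 \cdot 4 \left(-2\right)\right)^{2} = \left(-1409 + 7 \left(-8\right)\right)^{2} = \left(-1409 - 56\right)^{2} = \left(-1465\right)^{2} = 2146225$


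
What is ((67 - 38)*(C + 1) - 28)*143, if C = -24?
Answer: -99385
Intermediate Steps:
((67 - 38)*(C + 1) - 28)*143 = ((67 - 38)*(-24 + 1) - 28)*143 = (29*(-23) - 28)*143 = (-667 - 28)*143 = -695*143 = -99385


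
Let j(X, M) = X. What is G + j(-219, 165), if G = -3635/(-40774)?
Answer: -8925871/40774 ≈ -218.91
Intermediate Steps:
G = 3635/40774 (G = -3635*(-1/40774) = 3635/40774 ≈ 0.089150)
G + j(-219, 165) = 3635/40774 - 219 = -8925871/40774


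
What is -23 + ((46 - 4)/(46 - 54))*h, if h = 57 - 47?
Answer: -151/2 ≈ -75.500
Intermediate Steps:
h = 10
-23 + ((46 - 4)/(46 - 54))*h = -23 + ((46 - 4)/(46 - 54))*10 = -23 + (42/(-8))*10 = -23 + (42*(-⅛))*10 = -23 - 21/4*10 = -23 - 105/2 = -151/2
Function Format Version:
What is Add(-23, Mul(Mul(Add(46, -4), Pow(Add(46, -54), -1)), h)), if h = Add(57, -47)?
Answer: Rational(-151, 2) ≈ -75.500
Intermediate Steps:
h = 10
Add(-23, Mul(Mul(Add(46, -4), Pow(Add(46, -54), -1)), h)) = Add(-23, Mul(Mul(Add(46, -4), Pow(Add(46, -54), -1)), 10)) = Add(-23, Mul(Mul(42, Pow(-8, -1)), 10)) = Add(-23, Mul(Mul(42, Rational(-1, 8)), 10)) = Add(-23, Mul(Rational(-21, 4), 10)) = Add(-23, Rational(-105, 2)) = Rational(-151, 2)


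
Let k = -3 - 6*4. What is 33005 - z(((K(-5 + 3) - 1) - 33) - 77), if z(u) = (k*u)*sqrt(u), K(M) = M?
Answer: 33005 - 3051*I*sqrt(113) ≈ 33005.0 - 32433.0*I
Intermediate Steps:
k = -27 (k = -3 - 24 = -27)
z(u) = -27*u**(3/2) (z(u) = (-27*u)*sqrt(u) = -27*u**(3/2))
33005 - z(((K(-5 + 3) - 1) - 33) - 77) = 33005 - (-27)*((((-5 + 3) - 1) - 33) - 77)**(3/2) = 33005 - (-27)*(((-2 - 1) - 33) - 77)**(3/2) = 33005 - (-27)*((-3 - 33) - 77)**(3/2) = 33005 - (-27)*(-36 - 77)**(3/2) = 33005 - (-27)*(-113)**(3/2) = 33005 - (-27)*(-113*I*sqrt(113)) = 33005 - 3051*I*sqrt(113)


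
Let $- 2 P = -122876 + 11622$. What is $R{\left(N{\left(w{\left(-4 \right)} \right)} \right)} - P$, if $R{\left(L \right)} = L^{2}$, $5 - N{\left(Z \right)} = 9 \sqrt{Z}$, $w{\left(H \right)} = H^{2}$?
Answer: $-54666$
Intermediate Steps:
$P = 55627$ ($P = - \frac{-122876 + 11622}{2} = \left(- \frac{1}{2}\right) \left(-111254\right) = 55627$)
$N{\left(Z \right)} = 5 - 9 \sqrt{Z}$
$R{\left(N{\left(w{\left(-4 \right)} \right)} \right)} - P = \left(5 - 9 \sqrt{\left(-4\right)^{2}}\right)^{2} - 55627 = \left(5 - 9 \sqrt{16}\right)^{2} - 55627 = \left(5 - 36\right)^{2} - 55627 = \left(-31\right)^{2} - 55627 = 961 - 55627 = -54666$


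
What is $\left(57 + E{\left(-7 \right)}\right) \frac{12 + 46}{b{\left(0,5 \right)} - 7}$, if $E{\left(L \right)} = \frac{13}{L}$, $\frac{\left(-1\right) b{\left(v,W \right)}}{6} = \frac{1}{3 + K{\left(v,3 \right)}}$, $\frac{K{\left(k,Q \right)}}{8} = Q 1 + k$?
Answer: $- \frac{201492}{455} \approx -442.84$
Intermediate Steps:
$K{\left(k,Q \right)} = 8 Q + 8 k$ ($K{\left(k,Q \right)} = 8 \left(Q 1 + k\right) = 8 \left(Q + k\right) = 8 Q + 8 k$)
$b{\left(v,W \right)} = - \frac{6}{27 + 8 v}$ ($b{\left(v,W \right)} = - \frac{6}{3 + \left(8 \cdot 3 + 8 v\right)} = - \frac{6}{3 + \left(24 + 8 v\right)} = - \frac{6}{27 + 8 v}$)
$\left(57 + E{\left(-7 \right)}\right) \frac{12 + 46}{b{\left(0,5 \right)} - 7} = \left(57 + \frac{13}{-7}\right) \frac{12 + 46}{- \frac{6}{27 + 8 \cdot 0} - 7} = \left(57 + 13 \left(- \frac{1}{7}\right)\right) \frac{58}{- \frac{6}{27 + 0} - 7} = \left(57 - \frac{13}{7}\right) \frac{58}{- \frac{6}{27} - 7} = \frac{386 \frac{58}{\left(-6\right) \frac{1}{27} - 7}}{7} = \frac{386 \frac{58}{- \frac{2}{9} - 7}}{7} = \frac{386 \frac{58}{- \frac{65}{9}}}{7} = \frac{386 \cdot 58 \left(- \frac{9}{65}\right)}{7} = \frac{386}{7} \left(- \frac{522}{65}\right) = - \frac{201492}{455}$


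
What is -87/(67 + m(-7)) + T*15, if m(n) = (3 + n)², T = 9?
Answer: 11118/83 ≈ 133.95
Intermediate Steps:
-87/(67 + m(-7)) + T*15 = -87/(67 + (3 - 7)²) + 9*15 = -87/(67 + (-4)²) + 135 = -87/(67 + 16) + 135 = -87/83 + 135 = 11118/83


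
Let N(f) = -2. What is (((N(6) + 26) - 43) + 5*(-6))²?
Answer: 2401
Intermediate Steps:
(((N(6) + 26) - 43) + 5*(-6))² = (((-2 + 26) - 43) + 5*(-6))² = ((24 - 43) - 30)² = (-19 - 30)² = (-49)² = 2401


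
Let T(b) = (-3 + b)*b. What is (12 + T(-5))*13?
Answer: 676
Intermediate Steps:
T(b) = b*(-3 + b)
(12 + T(-5))*13 = (12 - 5*(-3 - 5))*13 = (12 - 5*(-8))*13 = (12 + 40)*13 = 52*13 = 676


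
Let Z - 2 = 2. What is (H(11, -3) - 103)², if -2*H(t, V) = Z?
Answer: 11025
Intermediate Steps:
Z = 4 (Z = 2 + 2 = 4)
H(t, V) = -2 (H(t, V) = -½*4 = -2)
(H(11, -3) - 103)² = (-2 - 103)² = (-105)² = 11025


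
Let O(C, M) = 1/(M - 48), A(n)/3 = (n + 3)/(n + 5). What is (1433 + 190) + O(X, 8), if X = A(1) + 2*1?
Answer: 64919/40 ≈ 1623.0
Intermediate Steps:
A(n) = 3*(3 + n)/(5 + n) (A(n) = 3*((n + 3)/(n + 5)) = 3*((3 + n)/(5 + n)) = 3*(3 + n)/(5 + n))
X = 4 (X = 3*(3 + 1)/(5 + 1) + 2*1 = 3*4/6 + 2 = 3*(1/6)*4 + 2 = 2 + 2 = 4)
O(C, M) = 1/(-48 + M)
(1433 + 190) + O(X, 8) = (1433 + 190) + 1/(-48 + 8) = 1623 + 1/(-40) = 1623 - 1/40 = 64919/40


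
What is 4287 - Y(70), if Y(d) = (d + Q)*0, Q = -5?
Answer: 4287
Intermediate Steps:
Y(d) = 0 (Y(d) = (d - 5)*0 = (-5 + d)*0 = 0)
4287 - Y(70) = 4287 - 1*0 = 4287 + 0 = 4287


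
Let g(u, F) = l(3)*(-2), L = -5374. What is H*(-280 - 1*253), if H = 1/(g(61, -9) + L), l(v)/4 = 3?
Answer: 533/5398 ≈ 0.098740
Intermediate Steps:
l(v) = 12 (l(v) = 4*3 = 12)
g(u, F) = -24 (g(u, F) = 12*(-2) = -24)
H = -1/5398 (H = 1/(-24 - 5374) = 1/(-5398) = -1/5398 ≈ -0.00018525)
H*(-280 - 1*253) = -(-280 - 1*253)/5398 = -(-280 - 253)/5398 = -1/5398*(-533) = 533/5398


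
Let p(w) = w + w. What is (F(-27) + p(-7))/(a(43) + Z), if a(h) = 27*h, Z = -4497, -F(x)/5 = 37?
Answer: 199/3336 ≈ 0.059652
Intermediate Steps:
p(w) = 2*w
F(x) = -185 (F(x) = -5*37 = -185)
(F(-27) + p(-7))/(a(43) + Z) = (-185 + 2*(-7))/(27*43 - 4497) = (-185 - 14)/(1161 - 4497) = -199/(-3336) = -199*(-1/3336) = 199/3336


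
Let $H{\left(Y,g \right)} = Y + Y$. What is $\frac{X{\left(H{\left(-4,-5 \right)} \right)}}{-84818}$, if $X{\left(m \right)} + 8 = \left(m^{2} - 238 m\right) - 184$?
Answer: $- \frac{888}{42409} \approx -0.020939$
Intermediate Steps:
$H{\left(Y,g \right)} = 2 Y$
$X{\left(m \right)} = -192 + m^{2} - 238 m$ ($X{\left(m \right)} = -8 - \left(184 - m^{2} + 238 m\right) = -192 + m^{2} - 238 m$)
$\frac{X{\left(H{\left(-4,-5 \right)} \right)}}{-84818} = \frac{-192 + \left(2 \left(-4\right)\right)^{2} - 238 \cdot 2 \left(-4\right)}{-84818} = \left(-192 + \left(-8\right)^{2} - -1904\right) \left(- \frac{1}{84818}\right) = \left(-192 + 64 + 1904\right) \left(- \frac{1}{84818}\right) = 1776 \left(- \frac{1}{84818}\right) = - \frac{888}{42409}$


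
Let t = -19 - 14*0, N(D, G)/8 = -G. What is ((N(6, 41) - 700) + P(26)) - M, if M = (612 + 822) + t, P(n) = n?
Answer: -2417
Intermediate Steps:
N(D, G) = -8*G (N(D, G) = 8*(-G) = -8*G)
t = -19 (t = -19 + 0 = -19)
M = 1415 (M = (612 + 822) - 19 = 1434 - 19 = 1415)
((N(6, 41) - 700) + P(26)) - M = ((-8*41 - 700) + 26) - 1*1415 = ((-328 - 700) + 26) - 1415 = (-1028 + 26) - 1415 = -1002 - 1415 = -2417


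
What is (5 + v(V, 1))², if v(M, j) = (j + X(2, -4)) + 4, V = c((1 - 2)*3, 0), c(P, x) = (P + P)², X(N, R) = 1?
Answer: 121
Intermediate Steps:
c(P, x) = 4*P² (c(P, x) = (2*P)² = 4*P²)
V = 36 (V = 4*((1 - 2)*3)² = 4*(-1*3)² = 4*(-3)² = 4*9 = 36)
v(M, j) = 5 + j (v(M, j) = (j + 1) + 4 = (1 + j) + 4 = 5 + j)
(5 + v(V, 1))² = (5 + (5 + 1))² = (5 + 6)² = 11² = 121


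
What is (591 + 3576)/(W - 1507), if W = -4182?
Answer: -4167/5689 ≈ -0.73247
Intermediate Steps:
(591 + 3576)/(W - 1507) = (591 + 3576)/(-4182 - 1507) = 4167/(-5689) = 4167*(-1/5689) = -4167/5689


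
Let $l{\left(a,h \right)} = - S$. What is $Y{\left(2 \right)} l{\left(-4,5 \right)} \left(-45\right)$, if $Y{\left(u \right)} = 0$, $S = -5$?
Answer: $0$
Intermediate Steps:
$l{\left(a,h \right)} = 5$ ($l{\left(a,h \right)} = \left(-1\right) \left(-5\right) = 5$)
$Y{\left(2 \right)} l{\left(-4,5 \right)} \left(-45\right) = 0 \cdot 5 \left(-45\right) = 0 \left(-45\right) = 0$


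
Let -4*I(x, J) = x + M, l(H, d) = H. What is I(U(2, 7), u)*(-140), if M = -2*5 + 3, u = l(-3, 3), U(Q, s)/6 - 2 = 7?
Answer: 1645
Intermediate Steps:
U(Q, s) = 54 (U(Q, s) = 12 + 6*7 = 12 + 42 = 54)
u = -3
M = -7 (M = -10 + 3 = -7)
I(x, J) = 7/4 - x/4 (I(x, J) = -(x - 7)/4 = -(-7 + x)/4 = 7/4 - x/4)
I(U(2, 7), u)*(-140) = (7/4 - ¼*54)*(-140) = (7/4 - 27/2)*(-140) = -47/4*(-140) = 1645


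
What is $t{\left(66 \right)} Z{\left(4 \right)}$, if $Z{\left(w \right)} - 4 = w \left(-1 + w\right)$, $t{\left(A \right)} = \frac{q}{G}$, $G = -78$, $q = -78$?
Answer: $16$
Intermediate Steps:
$t{\left(A \right)} = 1$ ($t{\left(A \right)} = - \frac{78}{-78} = \left(-78\right) \left(- \frac{1}{78}\right) = 1$)
$Z{\left(w \right)} = 4 + w \left(-1 + w\right)$
$t{\left(66 \right)} Z{\left(4 \right)} = 1 \left(4 + 4^{2} - 4\right) = 1 \left(4 + 16 - 4\right) = 1 \cdot 16 = 16$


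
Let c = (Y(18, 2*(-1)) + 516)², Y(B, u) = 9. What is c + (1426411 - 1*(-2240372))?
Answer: 3942408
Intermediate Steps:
c = 275625 (c = (9 + 516)² = 525² = 275625)
c + (1426411 - 1*(-2240372)) = 275625 + (1426411 - 1*(-2240372)) = 275625 + (1426411 + 2240372) = 275625 + 3666783 = 3942408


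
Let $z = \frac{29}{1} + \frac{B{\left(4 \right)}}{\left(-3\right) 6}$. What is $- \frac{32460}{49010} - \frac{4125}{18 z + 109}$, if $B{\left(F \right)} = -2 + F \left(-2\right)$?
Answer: $- \frac{22297311}{3141541} \approx -7.0976$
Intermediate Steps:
$B{\left(F \right)} = -2 - 2 F$
$z = \frac{266}{9}$ ($z = \frac{29}{1} + \frac{-2 - 8}{\left(-3\right) 6} = 29 \cdot 1 + \frac{-2 - 8}{-18} = 29 - - \frac{5}{9} = 29 + \frac{5}{9} = \frac{266}{9} \approx 29.556$)
$- \frac{32460}{49010} - \frac{4125}{18 z + 109} = - \frac{32460}{49010} - \frac{4125}{18 \cdot \frac{266}{9} + 109} = \left(-32460\right) \frac{1}{49010} - \frac{4125}{532 + 109} = - \frac{3246}{4901} - \frac{4125}{641} = - \frac{22297311}{3141541}$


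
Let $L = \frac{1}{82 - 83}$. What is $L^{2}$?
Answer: $1$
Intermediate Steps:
$L = -1$ ($L = \frac{1}{-1} = -1$)
$L^{2} = \left(-1\right)^{2} = 1$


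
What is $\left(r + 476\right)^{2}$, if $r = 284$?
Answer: $577600$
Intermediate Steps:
$\left(r + 476\right)^{2} = \left(284 + 476\right)^{2} = 760^{2} = 577600$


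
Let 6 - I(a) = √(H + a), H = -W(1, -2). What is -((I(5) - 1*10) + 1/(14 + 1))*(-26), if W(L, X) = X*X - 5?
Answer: -1534/15 - 26*√6 ≈ -165.95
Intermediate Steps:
W(L, X) = -5 + X² (W(L, X) = X² - 5 = -5 + X²)
H = 1 (H = -(-5 + (-2)²) = -(-5 + 4) = -1*(-1) = 1)
I(a) = 6 - √(1 + a)
-((I(5) - 1*10) + 1/(14 + 1))*(-26) = -(((6 - √(1 + 5)) - 1*10) + 1/(14 + 1))*(-26) = -(((6 - √6) - 10) + 1/15)*(-26) = -((-4 - √6) + 1/15)*(-26) = -(-59/15 - √6)*(-26) = -(1534/15 + 26*√6) = -1534/15 - 26*√6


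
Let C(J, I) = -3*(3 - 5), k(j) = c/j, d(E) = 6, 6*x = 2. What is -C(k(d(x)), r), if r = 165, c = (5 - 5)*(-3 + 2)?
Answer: -6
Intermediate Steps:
x = 1/3 (x = (1/6)*2 = 1/3 ≈ 0.33333)
c = 0 (c = 0*(-1) = 0)
k(j) = 0 (k(j) = 0/j = 0)
C(J, I) = 6 (C(J, I) = -3*(-2) = 6)
-C(k(d(x)), r) = -1*6 = -6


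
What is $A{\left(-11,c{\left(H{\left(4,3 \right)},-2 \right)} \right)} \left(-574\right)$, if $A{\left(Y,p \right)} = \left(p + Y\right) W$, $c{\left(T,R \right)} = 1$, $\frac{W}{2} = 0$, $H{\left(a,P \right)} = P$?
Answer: $0$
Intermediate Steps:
$W = 0$ ($W = 2 \cdot 0 = 0$)
$A{\left(Y,p \right)} = 0$ ($A{\left(Y,p \right)} = \left(p + Y\right) 0 = \left(Y + p\right) 0 = 0$)
$A{\left(-11,c{\left(H{\left(4,3 \right)},-2 \right)} \right)} \left(-574\right) = 0 \left(-574\right) = 0$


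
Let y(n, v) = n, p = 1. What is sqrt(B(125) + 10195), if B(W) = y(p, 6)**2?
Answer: 2*sqrt(2549) ≈ 100.98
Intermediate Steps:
B(W) = 1 (B(W) = 1**2 = 1)
sqrt(B(125) + 10195) = sqrt(1 + 10195) = sqrt(10196) = 2*sqrt(2549)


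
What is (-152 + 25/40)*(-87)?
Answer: 105357/8 ≈ 13170.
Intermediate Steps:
(-152 + 25/40)*(-87) = (-152 + 25*(1/40))*(-87) = (-152 + 5/8)*(-87) = -1211/8*(-87) = 105357/8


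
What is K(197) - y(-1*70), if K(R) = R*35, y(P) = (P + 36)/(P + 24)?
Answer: 158568/23 ≈ 6894.3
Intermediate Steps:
y(P) = (36 + P)/(24 + P)
K(R) = 35*R
K(197) - y(-1*70) = 35*197 - (36 - 1*70)/(24 - 1*70) = 6895 - (36 - 70)/(24 - 70) = 6895 - (-34)/(-46) = 6895 - (-1)*(-34)/46 = 6895 - 1*17/23 = 6895 - 17/23 = 158568/23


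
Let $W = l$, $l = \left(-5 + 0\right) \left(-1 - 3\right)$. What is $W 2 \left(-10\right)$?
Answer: $-400$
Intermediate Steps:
$l = 20$ ($l = \left(-5\right) \left(-4\right) = 20$)
$W = 20$
$W 2 \left(-10\right) = 20 \cdot 2 \left(-10\right) = 40 \left(-10\right) = -400$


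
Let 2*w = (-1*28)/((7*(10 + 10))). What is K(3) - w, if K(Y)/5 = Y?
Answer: 151/10 ≈ 15.100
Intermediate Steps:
K(Y) = 5*Y
w = -⅒ (w = ((-1*28)/((7*(10 + 10))))/2 = (-28/(7*20))/2 = (-28/140)/2 = (-28*1/140)/2 = (½)*(-⅕) = -⅒ ≈ -0.10000)
K(3) - w = 5*3 - 1*(-⅒) = 15 + ⅒ = 151/10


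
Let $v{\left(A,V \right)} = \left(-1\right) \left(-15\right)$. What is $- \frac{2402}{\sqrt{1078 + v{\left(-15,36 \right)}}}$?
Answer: $- \frac{2402 \sqrt{1093}}{1093} \approx -72.655$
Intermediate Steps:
$v{\left(A,V \right)} = 15$
$- \frac{2402}{\sqrt{1078 + v{\left(-15,36 \right)}}} = - \frac{2402}{\sqrt{1078 + 15}} = - \frac{2402}{\sqrt{1093}} = - 2402 \frac{\sqrt{1093}}{1093} = - \frac{2402 \sqrt{1093}}{1093}$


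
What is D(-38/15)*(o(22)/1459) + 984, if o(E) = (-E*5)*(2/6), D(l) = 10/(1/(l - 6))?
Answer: 12949064/13131 ≈ 986.14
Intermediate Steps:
D(l) = -60 + 10*l (D(l) = 10/(1/(-6 + l)) = 10*(-6 + l) = -60 + 10*l)
o(E) = -5*E/3 (o(E) = (-5*E)*(2*(⅙)) = -5*E*(⅓) = -5*E/3)
D(-38/15)*(o(22)/1459) + 984 = (-60 + 10*(-38/15))*(-5/3*22/1459) + 984 = (-60 + 10*(-38*1/15))*(-110/3*1/1459) + 984 = (-60 + 10*(-38/15))*(-110/4377) + 984 = (-60 - 76/3)*(-110/4377) + 984 = -256/3*(-110/4377) + 984 = 28160/13131 + 984 = 12949064/13131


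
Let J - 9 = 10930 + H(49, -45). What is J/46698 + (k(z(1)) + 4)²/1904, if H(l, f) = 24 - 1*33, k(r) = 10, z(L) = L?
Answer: 535063/1587732 ≈ 0.33700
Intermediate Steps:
H(l, f) = -9 (H(l, f) = 24 - 33 = -9)
J = 10930 (J = 9 + (10930 - 9) = 9 + 10921 = 10930)
J/46698 + (k(z(1)) + 4)²/1904 = 10930/46698 + (10 + 4)²/1904 = 10930*(1/46698) + 14²*(1/1904) = 5465/23349 + 196*(1/1904) = 5465/23349 + 7/68 = 535063/1587732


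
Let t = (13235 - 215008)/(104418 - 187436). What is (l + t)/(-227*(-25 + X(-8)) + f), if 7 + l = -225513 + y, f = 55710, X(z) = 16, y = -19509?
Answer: -521579891/122936886 ≈ -4.2427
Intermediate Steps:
t = 15521/6386 (t = -201773/(-83018) = -201773*(-1/83018) = 15521/6386 ≈ 2.4305)
l = -245029 (l = -7 + (-225513 - 19509) = -7 - 245022 = -245029)
(l + t)/(-227*(-25 + X(-8)) + f) = (-245029 + 15521/6386)/(-227*(-25 + 16) + 55710) = -1564739673/(6386*(-227*(-9) + 55710)) = -1564739673/(6386*(2043 + 55710)) = -1564739673/6386/57753 = -1564739673/6386*1/57753 = -521579891/122936886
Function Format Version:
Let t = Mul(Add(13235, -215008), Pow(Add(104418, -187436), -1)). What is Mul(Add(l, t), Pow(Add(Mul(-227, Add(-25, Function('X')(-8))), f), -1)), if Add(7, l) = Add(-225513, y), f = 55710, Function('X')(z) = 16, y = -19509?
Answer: Rational(-521579891, 122936886) ≈ -4.2427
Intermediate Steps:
t = Rational(15521, 6386) (t = Mul(-201773, Pow(-83018, -1)) = Mul(-201773, Rational(-1, 83018)) = Rational(15521, 6386) ≈ 2.4305)
l = -245029 (l = Add(-7, Add(-225513, -19509)) = Add(-7, -245022) = -245029)
Mul(Add(l, t), Pow(Add(Mul(-227, Add(-25, Function('X')(-8))), f), -1)) = Mul(Add(-245029, Rational(15521, 6386)), Pow(Add(Mul(-227, Add(-25, 16)), 55710), -1)) = Mul(Rational(-1564739673, 6386), Pow(Add(Mul(-227, -9), 55710), -1)) = Mul(Rational(-1564739673, 6386), Pow(Add(2043, 55710), -1)) = Mul(Rational(-1564739673, 6386), Pow(57753, -1)) = Mul(Rational(-1564739673, 6386), Rational(1, 57753)) = Rational(-521579891, 122936886)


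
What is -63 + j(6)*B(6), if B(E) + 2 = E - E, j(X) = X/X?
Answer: -65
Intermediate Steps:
j(X) = 1
B(E) = -2 (B(E) = -2 + (E - E) = -2 + 0 = -2)
-63 + j(6)*B(6) = -63 + 1*(-2) = -63 - 2 = -65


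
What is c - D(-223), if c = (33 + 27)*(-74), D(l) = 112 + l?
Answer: -4329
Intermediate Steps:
c = -4440 (c = 60*(-74) = -4440)
c - D(-223) = -4440 - (112 - 223) = -4440 - 1*(-111) = -4440 + 111 = -4329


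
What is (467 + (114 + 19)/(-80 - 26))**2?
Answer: 2437298161/11236 ≈ 2.1692e+5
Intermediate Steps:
(467 + (114 + 19)/(-80 - 26))**2 = (467 + 133/(-106))**2 = (467 + 133*(-1/106))**2 = (467 - 133/106)**2 = (49369/106)**2 = 2437298161/11236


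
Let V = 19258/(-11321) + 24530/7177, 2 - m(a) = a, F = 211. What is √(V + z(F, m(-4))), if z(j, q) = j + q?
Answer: √1443901505020237201/81250817 ≈ 14.789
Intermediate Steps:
m(a) = 2 - a
V = 139489464/81250817 (V = 19258*(-1/11321) + 24530*(1/7177) = -19258/11321 + 24530/7177 = 139489464/81250817 ≈ 1.7168)
√(V + z(F, m(-4))) = √(139489464/81250817 + (211 + (2 - 1*(-4)))) = √(139489464/81250817 + (211 + (2 + 4))) = √(139489464/81250817 + (211 + 6)) = √(139489464/81250817 + 217) = √(17770916753/81250817) = √1443901505020237201/81250817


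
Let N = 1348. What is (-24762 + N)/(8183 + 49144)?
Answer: -23414/57327 ≈ -0.40843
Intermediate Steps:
(-24762 + N)/(8183 + 49144) = (-24762 + 1348)/(8183 + 49144) = -23414/57327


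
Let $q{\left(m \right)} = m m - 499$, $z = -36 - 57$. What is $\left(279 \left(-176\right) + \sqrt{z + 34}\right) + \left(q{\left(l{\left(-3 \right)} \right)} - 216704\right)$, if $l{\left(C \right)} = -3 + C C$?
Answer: $-266271 + i \sqrt{59} \approx -2.6627 \cdot 10^{5} + 7.6811 i$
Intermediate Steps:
$z = -93$ ($z = -36 - 57 = -93$)
$l{\left(C \right)} = -3 + C^{2}$
$q{\left(m \right)} = -499 + m^{2}$ ($q{\left(m \right)} = m^{2} - 499 = -499 + m^{2}$)
$\left(279 \left(-176\right) + \sqrt{z + 34}\right) + \left(q{\left(l{\left(-3 \right)} \right)} - 216704\right) = \left(279 \left(-176\right) + \sqrt{-93 + 34}\right) - \left(217203 - \left(-3 + \left(-3\right)^{2}\right)^{2}\right) = \left(-49104 + \sqrt{-59}\right) - \left(217203 - \left(-3 + 9\right)^{2}\right) = \left(-49104 + i \sqrt{59}\right) - \left(217203 - 36\right) = \left(-49104 + i \sqrt{59}\right) + \left(\left(-499 + 36\right) - 216704\right) = \left(-49104 + i \sqrt{59}\right) - 217167 = -266271 + i \sqrt{59}$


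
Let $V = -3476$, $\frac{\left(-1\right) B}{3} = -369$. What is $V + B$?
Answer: $-2369$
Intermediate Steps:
$B = 1107$ ($B = \left(-3\right) \left(-369\right) = 1107$)
$V + B = -3476 + 1107 = -2369$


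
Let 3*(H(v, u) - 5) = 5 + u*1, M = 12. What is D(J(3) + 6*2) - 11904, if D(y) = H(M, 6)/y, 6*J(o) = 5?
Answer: -916556/77 ≈ -11903.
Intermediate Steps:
H(v, u) = 20/3 + u/3 (H(v, u) = 5 + (5 + u*1)/3 = 5 + (5 + u)/3 = 5 + (5/3 + u/3) = 20/3 + u/3)
J(o) = ⅚ (J(o) = (⅙)*5 = ⅚)
D(y) = 26/(3*y) (D(y) = (20/3 + (⅓)*6)/y = (20/3 + 2)/y = 26/(3*y))
D(J(3) + 6*2) - 11904 = 26/(3*(⅚ + 6*2)) - 11904 = 26/(3*(⅚ + 12)) - 11904 = 26/(3*(77/6)) - 11904 = (26/3)*(6/77) - 11904 = 52/77 - 11904 = -916556/77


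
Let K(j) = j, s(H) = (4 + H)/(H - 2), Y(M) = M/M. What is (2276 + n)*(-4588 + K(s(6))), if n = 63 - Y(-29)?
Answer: -10720899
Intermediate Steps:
Y(M) = 1
s(H) = (4 + H)/(-2 + H)
n = 62 (n = 63 - 1*1 = 63 - 1 = 62)
(2276 + n)*(-4588 + K(s(6))) = (2276 + 62)*(-4588 + (4 + 6)/(-2 + 6)) = 2338*(-4588 + 10/4) = 2338*(-4588 + (¼)*10) = 2338*(-4588 + 5/2) = 2338*(-9171/2) = -10720899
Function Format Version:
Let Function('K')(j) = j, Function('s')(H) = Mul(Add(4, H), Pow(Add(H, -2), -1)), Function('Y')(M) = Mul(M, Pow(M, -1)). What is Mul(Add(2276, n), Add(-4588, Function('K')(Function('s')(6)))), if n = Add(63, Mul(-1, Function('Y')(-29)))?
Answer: -10720899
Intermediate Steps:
Function('Y')(M) = 1
Function('s')(H) = Mul(Pow(Add(-2, H), -1), Add(4, H)) (Function('s')(H) = Mul(Add(4, H), Pow(Add(-2, H), -1)) = Mul(Pow(Add(-2, H), -1), Add(4, H)))
n = 62 (n = Add(63, Mul(-1, 1)) = Add(63, -1) = 62)
Mul(Add(2276, n), Add(-4588, Function('K')(Function('s')(6)))) = Mul(Add(2276, 62), Add(-4588, Mul(Pow(Add(-2, 6), -1), Add(4, 6)))) = Mul(2338, Add(-4588, Mul(Pow(4, -1), 10))) = Mul(2338, Add(-4588, Mul(Rational(1, 4), 10))) = Mul(2338, Add(-4588, Rational(5, 2))) = Mul(2338, Rational(-9171, 2)) = -10720899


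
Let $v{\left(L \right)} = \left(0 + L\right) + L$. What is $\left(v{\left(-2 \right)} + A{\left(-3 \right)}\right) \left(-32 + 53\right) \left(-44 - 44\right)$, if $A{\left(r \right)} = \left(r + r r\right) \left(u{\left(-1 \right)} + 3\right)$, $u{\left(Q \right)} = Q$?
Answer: $-14784$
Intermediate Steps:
$v{\left(L \right)} = 2 L$ ($v{\left(L \right)} = L + L = 2 L$)
$A{\left(r \right)} = 2 r + 2 r^{2}$ ($A{\left(r \right)} = \left(r + r r\right) \left(-1 + 3\right) = \left(r + r^{2}\right) 2 = 2 r + 2 r^{2}$)
$\left(v{\left(-2 \right)} + A{\left(-3 \right)}\right) \left(-32 + 53\right) \left(-44 - 44\right) = \left(2 \left(-2\right) + 2 \left(-3\right) \left(1 - 3\right)\right) \left(-32 + 53\right) \left(-44 - 44\right) = \left(-4 + 2 \left(-3\right) \left(-2\right)\right) 21 \left(-88\right) = \left(-4 + 12\right) \left(-1848\right) = 8 \left(-1848\right) = -14784$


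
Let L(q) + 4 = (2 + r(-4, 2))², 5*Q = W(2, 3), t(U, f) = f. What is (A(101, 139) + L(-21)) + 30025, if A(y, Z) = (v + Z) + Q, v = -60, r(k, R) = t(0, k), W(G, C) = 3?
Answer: 150523/5 ≈ 30105.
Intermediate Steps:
r(k, R) = k
Q = ⅗ (Q = (⅕)*3 = ⅗ ≈ 0.60000)
L(q) = 0 (L(q) = -4 + (2 - 4)² = -4 + (-2)² = -4 + 4 = 0)
A(y, Z) = -297/5 + Z (A(y, Z) = (-60 + Z) + ⅗ = -297/5 + Z)
(A(101, 139) + L(-21)) + 30025 = ((-297/5 + 139) + 0) + 30025 = (398/5 + 0) + 30025 = 398/5 + 30025 = 150523/5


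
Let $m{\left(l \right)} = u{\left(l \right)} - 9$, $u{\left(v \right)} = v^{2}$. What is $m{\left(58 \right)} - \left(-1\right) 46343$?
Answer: $49698$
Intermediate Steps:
$m{\left(l \right)} = -9 + l^{2}$ ($m{\left(l \right)} = l^{2} - 9 = -9 + l^{2}$)
$m{\left(58 \right)} - \left(-1\right) 46343 = \left(-9 + 58^{2}\right) - \left(-1\right) 46343 = \left(-9 + 3364\right) - -46343 = 3355 + 46343 = 49698$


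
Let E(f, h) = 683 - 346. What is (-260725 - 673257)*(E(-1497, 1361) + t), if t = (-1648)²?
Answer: -2536920201662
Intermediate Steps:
E(f, h) = 337
t = 2715904
(-260725 - 673257)*(E(-1497, 1361) + t) = (-260725 - 673257)*(337 + 2715904) = -933982*2716241 = -2536920201662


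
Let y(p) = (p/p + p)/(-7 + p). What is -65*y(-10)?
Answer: -585/17 ≈ -34.412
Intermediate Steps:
y(p) = (1 + p)/(-7 + p)
-65*y(-10) = -65*(1 - 10)/(-7 - 10) = -65*(-9)/(-17) = -(-65)*(-9)/17 = -65*9/17 = -585/17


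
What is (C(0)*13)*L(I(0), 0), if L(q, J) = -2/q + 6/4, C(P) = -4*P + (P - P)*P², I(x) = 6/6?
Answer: 0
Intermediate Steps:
I(x) = 1 (I(x) = 6*(⅙) = 1)
C(P) = -4*P (C(P) = -4*P + 0*P² = -4*P + 0 = -4*P)
L(q, J) = 3/2 - 2/q (L(q, J) = -2/q + 6*(¼) = -2/q + 3/2 = 3/2 - 2/q)
(C(0)*13)*L(I(0), 0) = (-4*0*13)*(3/2 - 2/1) = (0*13)*(3/2 - 2*1) = 0*(3/2 - 2) = 0*(-½) = 0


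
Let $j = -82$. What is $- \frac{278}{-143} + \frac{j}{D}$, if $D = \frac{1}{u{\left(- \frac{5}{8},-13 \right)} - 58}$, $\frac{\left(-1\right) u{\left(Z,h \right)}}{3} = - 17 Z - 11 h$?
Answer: $\frac{24338425}{572} \approx 42550.0$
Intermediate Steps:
$u{\left(Z,h \right)} = 33 h + 51 Z$ ($u{\left(Z,h \right)} = - 3 \left(- 17 Z - 11 h\right) = 33 h + 51 Z$)
$D = - \frac{8}{4151}$ ($D = \frac{1}{\left(33 \left(-13\right) + 51 \left(- \frac{5}{8}\right)\right) - 58} = \frac{1}{\left(-429 + 51 \left(\left(-5\right) \frac{1}{8}\right)\right) - 58} = \frac{1}{\left(-429 + 51 \left(- \frac{5}{8}\right)\right) - 58} = \frac{1}{\left(-429 - \frac{255}{8}\right) - 58} = \frac{1}{- \frac{3687}{8} - 58} = \frac{1}{- \frac{4151}{8}} = - \frac{8}{4151} \approx -0.0019272$)
$- \frac{278}{-143} + \frac{j}{D} = - \frac{278}{-143} - \frac{82}{- \frac{8}{4151}} = \left(-278\right) \left(- \frac{1}{143}\right) - - \frac{170191}{4} = \frac{278}{143} + \frac{170191}{4} = \frac{24338425}{572}$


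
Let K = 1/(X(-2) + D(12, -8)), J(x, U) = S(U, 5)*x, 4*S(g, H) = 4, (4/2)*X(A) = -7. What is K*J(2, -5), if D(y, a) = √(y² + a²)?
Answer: 28/783 + 32*√13/783 ≈ 0.18311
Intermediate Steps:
X(A) = -7/2 (X(A) = (½)*(-7) = -7/2)
S(g, H) = 1 (S(g, H) = (¼)*4 = 1)
J(x, U) = x (J(x, U) = 1*x = x)
D(y, a) = √(a² + y²)
K = 1/(-7/2 + 4*√13) (K = 1/(-7/2 + √((-8)² + 12²)) = 1/(-7/2 + √(64 + 144)) = 1/(-7/2 + √208) = 1/(-7/2 + 4*√13) ≈ 0.091557)
K*J(2, -5) = (14/783 + 16*√13/783)*2 = 28/783 + 32*√13/783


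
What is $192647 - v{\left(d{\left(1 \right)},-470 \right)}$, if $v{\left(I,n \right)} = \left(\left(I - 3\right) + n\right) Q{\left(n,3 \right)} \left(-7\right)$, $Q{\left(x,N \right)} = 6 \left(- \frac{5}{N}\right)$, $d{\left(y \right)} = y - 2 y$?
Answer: $225827$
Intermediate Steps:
$d{\left(y \right)} = - y$
$Q{\left(x,N \right)} = - \frac{30}{N}$
$v{\left(I,n \right)} = -210 + 70 I + 70 n$ ($v{\left(I,n \right)} = \left(\left(I - 3\right) + n\right) \left(- \frac{30}{3}\right) \left(-7\right) = \left(\left(-3 + I\right) + n\right) \left(\left(-30\right) \frac{1}{3}\right) \left(-7\right) = \left(-3 + I + n\right) \left(-10\right) \left(-7\right) = \left(30 - 10 I - 10 n\right) \left(-7\right) = -210 + 70 I + 70 n$)
$192647 - v{\left(d{\left(1 \right)},-470 \right)} = 192647 - \left(-210 + 70 \left(\left(-1\right) 1\right) + 70 \left(-470\right)\right) = 192647 - \left(-210 + 70 \left(-1\right) - 32900\right) = 192647 - \left(-210 - 70 - 32900\right) = 192647 - -33180 = 192647 + 33180 = 225827$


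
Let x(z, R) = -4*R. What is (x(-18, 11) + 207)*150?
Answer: 24450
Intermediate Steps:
(x(-18, 11) + 207)*150 = (-4*11 + 207)*150 = (-44 + 207)*150 = 163*150 = 24450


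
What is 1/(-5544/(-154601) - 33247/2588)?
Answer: -400107388/5125671575 ≈ -0.078060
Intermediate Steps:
1/(-5544/(-154601) - 33247/2588) = 1/(-5544*(-1/154601) - 33247*1/2588) = 1/(5544/154601 - 33247/2588) = 1/(-5125671575/400107388) = -400107388/5125671575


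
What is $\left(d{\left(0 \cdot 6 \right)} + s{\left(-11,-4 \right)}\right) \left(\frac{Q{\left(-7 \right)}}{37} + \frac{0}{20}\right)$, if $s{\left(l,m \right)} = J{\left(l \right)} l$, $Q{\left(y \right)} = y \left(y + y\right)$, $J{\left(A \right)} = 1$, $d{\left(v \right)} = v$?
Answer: $- \frac{1078}{37} \approx -29.135$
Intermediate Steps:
$Q{\left(y \right)} = 2 y^{2}$ ($Q{\left(y \right)} = y 2 y = 2 y^{2}$)
$s{\left(l,m \right)} = l$ ($s{\left(l,m \right)} = 1 l = l$)
$\left(d{\left(0 \cdot 6 \right)} + s{\left(-11,-4 \right)}\right) \left(\frac{Q{\left(-7 \right)}}{37} + \frac{0}{20}\right) = \left(0 \cdot 6 - 11\right) \left(\frac{2 \left(-7\right)^{2}}{37} + \frac{0}{20}\right) = \left(0 - 11\right) \left(2 \cdot 49 \cdot \frac{1}{37} + 0 \cdot \frac{1}{20}\right) = - 11 \left(98 \cdot \frac{1}{37} + 0\right) = - 11 \left(\frac{98}{37} + 0\right) = \left(-11\right) \frac{98}{37} = - \frac{1078}{37}$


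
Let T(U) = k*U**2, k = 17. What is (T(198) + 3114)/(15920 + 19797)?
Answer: 669582/35717 ≈ 18.747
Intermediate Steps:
T(U) = 17*U**2
(T(198) + 3114)/(15920 + 19797) = (17*198**2 + 3114)/(15920 + 19797) = (17*39204 + 3114)/35717 = (666468 + 3114)*(1/35717) = 669582*(1/35717) = 669582/35717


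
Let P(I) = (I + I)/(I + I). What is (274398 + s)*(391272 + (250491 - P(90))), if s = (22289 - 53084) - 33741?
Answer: 134681456844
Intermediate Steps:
s = -64536 (s = -30795 - 33741 = -64536)
P(I) = 1 (P(I) = (2*I)/((2*I)) = (2*I)*(1/(2*I)) = 1)
(274398 + s)*(391272 + (250491 - P(90))) = (274398 - 64536)*(391272 + (250491 - 1*1)) = 209862*(391272 + (250491 - 1)) = 209862*(391272 + 250490) = 209862*641762 = 134681456844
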